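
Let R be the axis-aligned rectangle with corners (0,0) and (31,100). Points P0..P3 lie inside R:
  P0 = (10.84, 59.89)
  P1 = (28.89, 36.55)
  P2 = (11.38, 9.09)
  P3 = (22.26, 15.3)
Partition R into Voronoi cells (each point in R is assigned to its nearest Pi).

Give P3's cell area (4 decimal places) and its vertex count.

1. box [0,31]×[0,100]: [(0, 0) (31, 0) (31, 100) (0, 100)]
2. ⊥bis P3·P0 via (16.55,37.595): [(0, 33.3564) (0, 0) (31, 0) (31, 41.2958)]  |A|=1157.1086
3. ⊥bis P3·P1 via (25.575,25.925): [(0.9647, 33.6034) (0, 33.3564) (0, 0) (31, 0) (31, 24.2324)]  |A|=900.8561
4. ⊥bis P3·P2 via (16.82,12.195): [(5.3885, 32.2232) (23.7806, 0) (31, 0) (31, 24.2324)]  |A|=426.6311
5. canonical 4-gon: [(5.3885, 32.2232) (23.7806, 0) (31, 0) (31, 24.2324)]
6. shoelace: 426.6311

Area of P3's cell: 426.6311 (4 vertices)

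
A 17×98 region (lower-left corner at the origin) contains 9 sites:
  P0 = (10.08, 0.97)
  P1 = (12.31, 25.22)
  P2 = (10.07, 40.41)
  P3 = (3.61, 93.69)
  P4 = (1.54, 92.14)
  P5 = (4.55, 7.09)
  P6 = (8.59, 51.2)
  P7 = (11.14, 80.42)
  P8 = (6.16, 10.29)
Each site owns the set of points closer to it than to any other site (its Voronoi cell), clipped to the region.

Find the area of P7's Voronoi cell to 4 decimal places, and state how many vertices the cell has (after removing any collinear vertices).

Area of P7's cell: 363.6744 (5 vertices)

1. box [0,17]×[0,98]: [(0, 0) (17, 0) (17, 98) (0, 98)]
2. ⊥bis P7·P0 via (10.61,40.695): [(0, 40.8366) (17, 40.6097) (17, 98) (0, 98)]  |A|=973.7064
3. ⊥bis P7·P1 via (11.725,52.82): [(0, 52.5715) (17, 52.9318) (17, 98) (0, 98)]  |A|=769.2221
4. ⊥bis P7·P2 via (10.605,60.415): [(0, 60.6986) (17, 60.244) (17, 98) (0, 98)]  |A|=637.988
5. ⊥bis P7·P3 via (7.375,87.055): [(0, 82.8701) (0, 60.6986) (17, 60.244) (17, 92.5167)]  |A|=462.7754
6. ⊥bis P7·P4 via (6.34,86.28): [(7.0858, 86.8909) (0, 81.0868) (0, 60.6986) (17, 60.244) (17, 92.5167)]  |A|=456.4575
7. ⊥bis P7·P5 via (7.845,43.755): [(7.0858, 86.8909) (0, 81.0868) (0, 60.6986) (17, 60.244) (17, 92.5167)]  |A|=456.4575
8. ⊥bis P7·P6 via (9.865,65.81): [(7.0858, 86.8909) (0, 81.0868) (0, 66.6709) (17, 65.1873) (17, 92.5167)]  |A|=363.6744
9. ⊥bis P7·P8 via (8.65,45.355): [(7.0858, 86.8909) (0, 81.0868) (0, 66.6709) (17, 65.1873) (17, 92.5167)]  |A|=363.6744
10. canonical 5-gon: [(7.0858, 86.8909) (0, 81.0868) (0, 66.6709) (17, 65.1873) (17, 92.5167)]
11. shoelace: 363.6744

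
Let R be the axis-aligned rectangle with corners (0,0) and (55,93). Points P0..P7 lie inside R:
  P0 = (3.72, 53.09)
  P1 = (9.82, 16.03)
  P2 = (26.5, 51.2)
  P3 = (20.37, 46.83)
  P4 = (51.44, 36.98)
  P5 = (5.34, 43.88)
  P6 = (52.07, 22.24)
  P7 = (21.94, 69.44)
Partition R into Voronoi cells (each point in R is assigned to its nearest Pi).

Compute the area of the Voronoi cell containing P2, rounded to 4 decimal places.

1. box [0,55]×[0,93]: [(0, 0) (55, 0) (55, 93) (0, 93)]
2. ⊥bis P2·P0 via (15.11,52.145): [(10.7837, 0) (55, 0) (55, 93) (18.4996, 93)]  |A|=3753.3267
3. ⊥bis P2·P1 via (18.16,33.615): [(13.7463, 35.7083) (55, 16.143) (55, 93) (18.4996, 93)]  |A|=2630.9031
4. ⊥bis P2·P3 via (23.435,49.015): [(15.7453, 59.8017) (42.7158, 21.969) (55, 16.143) (55, 93) (18.4996, 93)]  |A|=2268.1834
5. ⊥bis P2·P4 via (38.97,44.09): [(15.7453, 59.8017) (33.6267, 34.7186) (55, 72.2045) (55, 93) (18.4996, 93)]  |A|=1617.2409
6. ⊥bis P2·P5 via (15.92,47.54): [(15.7453, 59.8017) (33.6267, 34.7186) (55, 72.2045) (55, 93) (18.4996, 93)]  |A|=1617.2409
7. ⊥bis P2·P6 via (39.285,36.72): [(15.7453, 59.8017) (33.6267, 34.7186) (55, 72.2045) (55, 93) (18.4996, 93)]  |A|=1617.2409
8. ⊥bis P2·P7 via (24.22,60.32): [(16.7136, 58.4434) (33.6267, 34.7186) (52.2142, 67.3185)]  |A|=496.1752
9. canonical 3-gon: [(16.7136, 58.4434) (33.6267, 34.7186) (52.2142, 67.3185)]
10. shoelace: 496.1752

Area of P2's cell: 496.1752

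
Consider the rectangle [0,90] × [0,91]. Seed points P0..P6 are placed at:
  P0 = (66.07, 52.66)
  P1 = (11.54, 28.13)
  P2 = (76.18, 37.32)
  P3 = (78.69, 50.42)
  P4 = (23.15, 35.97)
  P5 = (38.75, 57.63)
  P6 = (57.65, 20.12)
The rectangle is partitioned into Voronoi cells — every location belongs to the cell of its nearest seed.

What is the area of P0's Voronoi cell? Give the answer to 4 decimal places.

Area of P0's cell: 1053.9858

1. box [0,90]×[0,91]: [(0, 0) (90, 0) (90, 91) (0, 91)]
2. ⊥bis P0·P1 via (38.805,40.395): [(56.9765, 0) (90, 0) (90, 91) (16.0406, 91)]  |A|=4867.7223
3. ⊥bis P0·P2 via (71.125,44.99): [(44.6015, 27.5094) (90, 57.4298) (90, 91) (16.0406, 91)]  |A|=3109.8808
4. ⊥bis P0·P3 via (72.38,51.54): [(44.6015, 27.5094) (71.2296, 45.059) (79.384, 91) (16.0406, 91)]  |A|=2550.9631
5. ⊥bis P0·P4 via (44.61,44.315): [(49.8102, 30.9422) (71.2296, 45.059) (79.384, 91) (26.4559, 91)]  |A|=2023.8306
6. ⊥bis P0·P5 via (52.41,55.145): [(48.5818, 34.1012) (49.8102, 30.9422) (71.2296, 45.059) (79.384, 91) (58.9327, 91)]  |A|=1099.8873
7. ⊥bis P0·P6 via (61.86,36.39): [(49.5764, 39.5685) (59.1429, 37.0931) (71.2296, 45.059) (79.384, 91) (58.9327, 91)]  |A|=1053.9858
8. canonical 5-gon: [(49.5764, 39.5685) (59.1429, 37.0931) (71.2296, 45.059) (79.384, 91) (58.9327, 91)]
9. shoelace: 1053.9858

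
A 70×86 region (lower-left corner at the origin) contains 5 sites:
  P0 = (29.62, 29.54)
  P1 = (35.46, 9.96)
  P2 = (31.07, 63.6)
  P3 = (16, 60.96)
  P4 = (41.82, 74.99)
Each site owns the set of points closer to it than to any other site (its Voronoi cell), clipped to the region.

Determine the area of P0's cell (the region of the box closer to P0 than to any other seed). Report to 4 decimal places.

Area of P0's cell: 1640.7479

1. box [0,70]×[0,86]: [(0, 0) (70, 0) (70, 86) (0, 86)]
2. ⊥bis P0·P1 via (32.54,19.75): [(0, 10.0445) (70, 30.923) (70, 86) (0, 86)]  |A|=4586.139
3. ⊥bis P0·P2 via (30.345,46.57): [(0, 47.8618) (0, 10.0445) (70, 30.923) (70, 44.8818)]  |A|=1812.167
4. ⊥bis P0·P3 via (22.81,45.25): [(26.2566, 46.744) (0, 35.3623) (0, 10.0445) (70, 30.923) (70, 44.8818)]  |A|=1648.0687
5. ⊥bis P0·P4 via (35.72,52.265): [(61.9484, 45.2246) (26.2566, 46.744) (0, 35.3623) (0, 10.0445) (70, 30.923) (70, 43.0633)]  |A|=1640.7479
6. canonical 6-gon: [(61.9484, 45.2246) (26.2566, 46.744) (0, 35.3623) (0, 10.0445) (70, 30.923) (70, 43.0633)]
7. shoelace: 1640.7479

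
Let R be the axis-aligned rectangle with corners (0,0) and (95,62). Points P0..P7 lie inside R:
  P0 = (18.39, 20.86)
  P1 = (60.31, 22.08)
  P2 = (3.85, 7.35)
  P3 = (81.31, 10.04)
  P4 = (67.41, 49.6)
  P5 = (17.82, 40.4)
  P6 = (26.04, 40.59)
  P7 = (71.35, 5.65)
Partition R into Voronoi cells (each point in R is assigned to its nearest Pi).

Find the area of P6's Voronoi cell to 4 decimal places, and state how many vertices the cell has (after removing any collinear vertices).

1. box [0,95]×[0,62]: [(0, 0) (95, 0) (95, 62) (0, 62)]
2. ⊥bis P6·P0 via (22.215,30.725): [(0, 39.3385) (95, 2.5038) (95, 62) (0, 62)]  |A|=3902.4921
3. ⊥bis P6·P1 via (43.175,31.335): [(0, 39.3385) (39.2731, 24.111) (59.7379, 62) (0, 62)]  |A|=1576.6984
4. ⊥bis P6·P2 via (14.945,23.97): [(0, 39.3385) (39.2731, 24.111) (59.7379, 62) (0, 62)]  |A|=1576.6984
5. ⊥bis P6·P3 via (53.675,25.315): [(0, 39.3385) (39.2731, 24.111) (59.7379, 62) (0, 62)]  |A|=1576.6984
6. ⊥bis P6·P4 via (46.725,45.095): [(0, 39.3385) (39.2731, 24.111) (47.8405, 39.9729) (43.0432, 62) (0, 62)]  |A|=1392.8317
7. ⊥bis P6·P5 via (21.93,40.495): [(22.1553, 30.7482) (39.2731, 24.111) (47.8405, 39.9729) (43.0432, 62) (21.4329, 62)]  |A|=806.8866
8. ⊥bis P6·P7 via (48.695,23.12): [(22.1553, 30.7482) (39.2731, 24.111) (47.8405, 39.9729) (43.0432, 62) (21.4329, 62)]  |A|=806.8866
9. canonical 5-gon: [(22.1553, 30.7482) (39.2731, 24.111) (47.8405, 39.9729) (43.0432, 62) (21.4329, 62)]
10. shoelace: 806.8866

Area of P6's cell: 806.8866 (5 vertices)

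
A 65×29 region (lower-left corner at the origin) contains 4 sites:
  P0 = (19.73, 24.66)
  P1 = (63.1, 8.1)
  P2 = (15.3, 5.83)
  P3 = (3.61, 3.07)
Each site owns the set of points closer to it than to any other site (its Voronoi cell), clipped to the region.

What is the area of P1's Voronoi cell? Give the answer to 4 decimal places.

Area of P1's cell: 682.5400

1. box [0,65]×[0,29]: [(0, 0) (65, 0) (65, 29) (0, 29)]
2. ⊥bis P1·P0 via (41.415,16.38): [(35.1606, 0) (65, 0) (65, 29) (46.2337, 29)]  |A|=704.7824
3. ⊥bis P1·P2 via (39.2,6.965): [(39.0474, 10.1792) (39.5308, 0) (65, 0) (65, 29) (46.2337, 29)]  |A|=682.54
4. ⊥bis P1·P3 via (33.355,5.585): [(39.0474, 10.1792) (39.5308, 0) (65, 0) (65, 29) (46.2337, 29)]  |A|=682.54
5. canonical 5-gon: [(39.0474, 10.1792) (39.5308, 0) (65, 0) (65, 29) (46.2337, 29)]
6. shoelace: 682.54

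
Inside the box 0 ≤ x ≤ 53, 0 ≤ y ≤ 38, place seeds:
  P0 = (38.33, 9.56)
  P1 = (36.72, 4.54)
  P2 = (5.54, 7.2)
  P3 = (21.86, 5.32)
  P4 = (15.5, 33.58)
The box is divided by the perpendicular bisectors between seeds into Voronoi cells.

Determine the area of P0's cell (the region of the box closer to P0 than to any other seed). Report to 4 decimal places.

Area of P0's cell: 673.7611

1. box [0,53]×[0,38]: [(0, 0) (53, 0) (53, 38) (0, 38)]
2. ⊥bis P0·P1 via (37.525,7.05): [(0, 19.0849) (53, 2.0869) (53, 38) (0, 38)]  |A|=1452.947
3. ⊥bis P0·P2 via (21.935,8.38): [(21.6646, 12.1367) (53, 2.0869) (53, 38) (19.8032, 38)]  |A|=991.9654
4. ⊥bis P0·P3 via (30.095,7.44): [(29.5358, 9.6123) (53, 2.0869) (53, 38) (22.2277, 38)]  |A|=858.1142
5. ⊥bis P0·P4 via (26.915,21.57): [(26.5474, 21.2206) (29.5358, 9.6123) (53, 2.0869) (53, 38) (44.2014, 38)]  |A|=673.7611
6. canonical 5-gon: [(26.5474, 21.2206) (29.5358, 9.6123) (53, 2.0869) (53, 38) (44.2014, 38)]
7. shoelace: 673.7611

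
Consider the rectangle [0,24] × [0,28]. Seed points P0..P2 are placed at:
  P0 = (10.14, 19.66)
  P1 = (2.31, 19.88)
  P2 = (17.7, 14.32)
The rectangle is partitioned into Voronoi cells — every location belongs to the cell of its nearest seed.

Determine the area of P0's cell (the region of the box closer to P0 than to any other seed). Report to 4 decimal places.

1. box [0,24]×[0,28]: [(0, 0) (24, 0) (24, 28) (0, 28)]
2. ⊥bis P0·P1 via (6.225,19.77): [(5.6695, 0) (24, 0) (24, 28) (6.4562, 28)]  |A|=502.2394
3. ⊥bis P0·P2 via (13.92,16.99): [(5.8249, 5.5295) (21.6969, 28) (6.4562, 28)]  |A|=171.2327
4. canonical 3-gon: [(5.8249, 5.5295) (21.6969, 28) (6.4562, 28)]
5. shoelace: 171.2327

Area of P0's cell: 171.2327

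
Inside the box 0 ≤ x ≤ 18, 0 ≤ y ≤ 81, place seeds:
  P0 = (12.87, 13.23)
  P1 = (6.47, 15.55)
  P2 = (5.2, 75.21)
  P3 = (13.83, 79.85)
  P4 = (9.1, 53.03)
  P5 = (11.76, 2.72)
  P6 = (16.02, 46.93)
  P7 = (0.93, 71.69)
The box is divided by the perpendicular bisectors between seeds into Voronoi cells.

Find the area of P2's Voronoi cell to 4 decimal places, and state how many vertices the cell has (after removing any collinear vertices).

1. box [0,18]×[0,81]: [(0, 0) (18, 0) (18, 81) (0, 81)]
2. ⊥bis P2·P0 via (9.035,44.22): [(0, 43.1019) (18, 45.3294) (18, 81) (0, 81)]  |A|=662.118
3. ⊥bis P2·P1 via (5.835,45.38): [(0, 45.2558) (18, 45.639) (18, 81) (0, 81)]  |A|=639.9473
4. ⊥bis P2·P3 via (9.515,77.53): [(0, 45.2558) (18, 45.639) (18, 61.7486) (7.6493, 81) (0, 81)]  |A|=540.3149
5. ⊥bis P2·P4 via (7.15,64.12): [(0, 62.8628) (15.898, 65.6582) (7.6493, 81) (0, 81)]  |A|=202.8498
6. ⊥bis P2·P5 via (8.48,38.965): [(0, 62.8628) (15.898, 65.6582) (7.6493, 81) (0, 81)]  |A|=202.8498
7. ⊥bis P2·P6 via (10.61,61.07): [(0, 62.8628) (15.898, 65.6582) (7.6493, 81) (0, 81)]  |A|=202.8498
8. ⊥bis P2·P7 via (3.065,73.45): [(0, 77.1681) (10.2997, 64.6738) (15.898, 65.6582) (7.6493, 81) (0, 81)]  |A|=129.1799
9. canonical 5-gon: [(0, 77.1681) (10.2997, 64.6738) (15.898, 65.6582) (7.6493, 81) (0, 81)]
10. shoelace: 129.1799

Area of P2's cell: 129.1799 (5 vertices)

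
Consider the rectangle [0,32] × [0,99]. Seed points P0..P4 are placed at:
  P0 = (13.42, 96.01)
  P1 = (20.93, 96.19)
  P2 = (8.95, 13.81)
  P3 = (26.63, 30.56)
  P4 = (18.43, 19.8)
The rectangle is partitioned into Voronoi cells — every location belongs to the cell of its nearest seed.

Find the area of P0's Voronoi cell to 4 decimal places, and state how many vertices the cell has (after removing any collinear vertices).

1. box [0,32]×[0,99]: [(0, 0) (32, 0) (32, 99) (0, 99)]
2. ⊥bis P0·P1 via (17.175,96.1): [(0, 0) (19.4783, 0) (17.1055, 99) (0, 99)]  |A|=1810.8992
3. ⊥bis P0·P2 via (11.185,54.91): [(0, 55.5182) (18.1713, 54.5301) (17.1055, 99) (0, 99)]  |A|=775.4011
4. ⊥bis P0·P3 via (20.025,63.285): [(0, 59.2433) (17.9714, 62.8705) (17.1055, 99) (0, 99)]  |A|=666.2491
5. ⊥bis P0·P4 via (15.925,57.905): [(0, 59.2433) (17.9714, 62.8705) (17.1055, 99) (0, 99)]  |A|=666.2491
6. canonical 4-gon: [(0, 59.2433) (17.9714, 62.8705) (17.1055, 99) (0, 99)]
7. shoelace: 666.2491

Area of P0's cell: 666.2491 (4 vertices)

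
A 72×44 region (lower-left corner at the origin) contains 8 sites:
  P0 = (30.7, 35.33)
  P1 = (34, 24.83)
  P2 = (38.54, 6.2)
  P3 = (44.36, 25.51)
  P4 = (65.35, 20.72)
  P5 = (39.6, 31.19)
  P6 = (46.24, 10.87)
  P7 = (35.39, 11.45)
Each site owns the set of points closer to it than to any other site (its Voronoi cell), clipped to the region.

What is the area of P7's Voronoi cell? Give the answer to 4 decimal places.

Area of P7's cell: 577.1066

1. box [0,72]×[0,44]: [(0, 0) (72, 0) (72, 44) (0, 44)]
2. ⊥bis P7·P0 via (33.045,23.39): [(0, 16.9) (0, 0) (72, 0) (72, 31.0407)]  |A|=1725.8658
3. ⊥bis P7·P1 via (34.695,18.14): [(0, 14.5357) (0, 0) (72, 0) (72, 22.0155)]  |A|=1315.8412
4. ⊥bis P7·P2 via (36.965,8.825): [(56.2163, 20.3758) (0, 14.5357) (0, 0) (22.2567, 0)]  |A|=635.3188
5. ⊥bis P7·P3 via (39.875,18.48): [(46.2636, 14.4042) (39.6079, 18.6504) (0, 14.5357) (0, 0) (22.2567, 0)]  |A|=594.3157
6. ⊥bis P7·P4 via (50.37,16.085): [(46.2636, 14.4042) (39.6079, 18.6504) (0, 14.5357) (0, 0) (22.2567, 0)]  |A|=594.3157
7. ⊥bis P7·P5 via (37.495,21.32): [(46.2636, 14.4042) (39.6079, 18.6504) (0, 14.5357) (0, 0) (22.2567, 0)]  |A|=594.3157
8. ⊥bis P7·P6 via (40.815,11.16): [(40.8136, 11.1342) (41.1624, 17.6587) (39.6079, 18.6504) (0, 14.5357) (0, 0) (22.2567, 0)]  |A|=577.1066
9. canonical 6-gon: [(40.8136, 11.1342) (41.1624, 17.6587) (39.6079, 18.6504) (0, 14.5357) (0, 0) (22.2567, 0)]
10. shoelace: 577.1066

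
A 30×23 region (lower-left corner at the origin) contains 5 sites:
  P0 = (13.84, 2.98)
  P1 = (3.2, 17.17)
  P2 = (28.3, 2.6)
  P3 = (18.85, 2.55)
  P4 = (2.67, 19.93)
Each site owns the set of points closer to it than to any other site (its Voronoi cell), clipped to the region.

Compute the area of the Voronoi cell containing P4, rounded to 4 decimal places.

Area of P4's cell: 64.5565

1. box [0,30]×[0,23]: [(0, 0) (30, 0) (30, 23) (0, 23)]
2. ⊥bis P4·P0 via (8.255,11.455): [(0, 6.015) (25.774, 23) (0, 23)]  |A|=218.8864
3. ⊥bis P4·P1 via (2.935,18.55): [(0, 17.9864) (25.6365, 22.9093) (25.774, 23) (0, 23)]  |A|=65.4339
4. ⊥bis P4·P2 via (15.485,11.265): [(0, 17.9864) (23.0185, 22.4066) (23.4197, 23) (0, 23)]  |A|=64.6513
5. ⊥bis P4·P3 via (10.76,11.24): [(0, 17.9864) (22.6863, 22.3428) (23.3922, 23) (0, 23)]  |A|=64.5565
6. canonical 4-gon: [(0, 17.9864) (22.6863, 22.3428) (23.3922, 23) (0, 23)]
7. shoelace: 64.5565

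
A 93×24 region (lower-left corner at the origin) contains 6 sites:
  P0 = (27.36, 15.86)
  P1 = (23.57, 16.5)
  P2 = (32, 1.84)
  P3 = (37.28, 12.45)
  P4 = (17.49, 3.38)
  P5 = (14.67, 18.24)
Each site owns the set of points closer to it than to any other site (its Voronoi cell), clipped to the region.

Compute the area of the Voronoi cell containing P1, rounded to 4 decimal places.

Area of P1's cell: 93.6821

1. box [0,93]×[0,24]: [(0, 0) (93, 0) (93, 24) (0, 24)]
2. ⊥bis P1·P0 via (25.465,16.18): [(0, 0) (22.7328, 0) (26.7855, 24) (0, 24)]  |A|=594.2194
3. ⊥bis P1·P2 via (27.785,9.17): [(0, 0) (11.8381, 0) (23.9044, 6.9385) (26.7855, 24) (0, 24)]  |A|=556.423
4. ⊥bis P1·P3 via (30.425,14.475): [(0, 0) (11.8381, 0) (23.9044, 6.9385) (26.7855, 24) (0, 24)]  |A|=556.423
5. ⊥bis P1·P4 via (20.53,9.94): [(0, 19.4539) (24.1296, 8.2719) (26.7855, 24) (0, 24)]  |A|=265.4905
6. ⊥bis P1·P5 via (19.12,17.37): [(17.9052, 11.1564) (24.1296, 8.2719) (26.7855, 24) (20.4162, 24)]  |A|=93.6821
7. canonical 4-gon: [(17.9052, 11.1564) (24.1296, 8.2719) (26.7855, 24) (20.4162, 24)]
8. shoelace: 93.6821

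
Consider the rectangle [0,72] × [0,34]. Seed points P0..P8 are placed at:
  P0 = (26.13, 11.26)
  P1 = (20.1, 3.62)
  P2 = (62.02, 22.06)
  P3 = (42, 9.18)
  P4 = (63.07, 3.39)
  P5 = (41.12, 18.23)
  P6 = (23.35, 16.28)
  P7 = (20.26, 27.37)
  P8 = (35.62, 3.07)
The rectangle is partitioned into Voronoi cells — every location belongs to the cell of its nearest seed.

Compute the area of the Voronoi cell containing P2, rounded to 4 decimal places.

Area of P2's cell: 445.7537

1. box [0,72]×[0,34]: [(0, 0) (72, 0) (72, 34) (0, 34)]
2. ⊥bis P2·P0 via (44.075,16.66): [(49.0883, 0) (72, 0) (72, 34) (38.8571, 34)]  |A|=952.9286
3. ⊥bis P2·P1 via (41.06,12.84): [(49.0883, 0) (72, 0) (72, 34) (38.8571, 34)]  |A|=952.9286
4. ⊥bis P2·P3 via (52.01,15.62): [(62.0592, 0) (72, 0) (72, 34) (40.1851, 34)]  |A|=709.8463
5. ⊥bis P2·P4 via (62.545,12.725): [(54.1754, 12.2543) (72, 13.2567) (72, 34) (40.1851, 34)]  |A|=530.7893
6. ⊥bis P2·P5 via (51.57,20.145): [(52.5542, 14.7741) (54.1754, 12.2543) (72, 13.2567) (72, 34) (49.031, 34)]  |A|=445.7537
7. ⊥bis P2·P6 via (42.685,19.17): [(52.5542, 14.7741) (54.1754, 12.2543) (72, 13.2567) (72, 34) (49.031, 34)]  |A|=445.7537
8. ⊥bis P2·P7 via (41.14,24.715): [(52.5542, 14.7741) (54.1754, 12.2543) (72, 13.2567) (72, 34) (49.031, 34)]  |A|=445.7537
9. ⊥bis P2·P8 via (48.82,12.565): [(52.5542, 14.7741) (54.1754, 12.2543) (72, 13.2567) (72, 34) (49.031, 34)]  |A|=445.7537
10. canonical 5-gon: [(52.5542, 14.7741) (54.1754, 12.2543) (72, 13.2567) (72, 34) (49.031, 34)]
11. shoelace: 445.7537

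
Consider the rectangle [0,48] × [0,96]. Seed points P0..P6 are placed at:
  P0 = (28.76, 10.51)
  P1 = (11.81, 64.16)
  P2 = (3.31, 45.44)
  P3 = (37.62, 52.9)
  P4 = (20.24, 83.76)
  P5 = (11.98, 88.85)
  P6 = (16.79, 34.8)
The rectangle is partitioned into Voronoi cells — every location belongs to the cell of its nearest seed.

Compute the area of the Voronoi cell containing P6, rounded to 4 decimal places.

1. box [0,48]×[0,96]: [(0, 0) (48, 0) (48, 96) (0, 96)]
2. ⊥bis P6·P0 via (22.775,22.655): [(0, 11.4316) (48, 35.0858) (48, 96) (0, 96)]  |A|=3491.5836
3. ⊥bis P6·P1 via (14.3,49.48): [(0, 47.0545) (0, 11.4316) (48, 35.0858) (48, 55.1961)]  |A|=1337.598
4. ⊥bis P6·P2 via (10.05,40.12): [(17.9231, 50.0945) (0, 27.3875) (0, 11.4316) (48, 35.0858) (48, 55.1961)]  |A|=1161.3516
5. ⊥bis P6·P3 via (27.205,43.85): [(21.2836, 50.6645) (17.9231, 50.0945) (0, 27.3875) (0, 11.4316) (38.7721, 30.5383)]  |A|=760.0868
6. ⊥bis P6·P4 via (18.515,59.28): [(21.2836, 50.6645) (17.9231, 50.0945) (0, 27.3875) (0, 11.4316) (38.7721, 30.5383)]  |A|=760.0868
7. ⊥bis P6·P5 via (14.385,61.825): [(21.2836, 50.6645) (17.9231, 50.0945) (0, 27.3875) (0, 11.4316) (38.7721, 30.5383)]  |A|=760.0868
8. canonical 5-gon: [(21.2836, 50.6645) (17.9231, 50.0945) (0, 27.3875) (0, 11.4316) (38.7721, 30.5383)]
9. shoelace: 760.0868

Area of P6's cell: 760.0868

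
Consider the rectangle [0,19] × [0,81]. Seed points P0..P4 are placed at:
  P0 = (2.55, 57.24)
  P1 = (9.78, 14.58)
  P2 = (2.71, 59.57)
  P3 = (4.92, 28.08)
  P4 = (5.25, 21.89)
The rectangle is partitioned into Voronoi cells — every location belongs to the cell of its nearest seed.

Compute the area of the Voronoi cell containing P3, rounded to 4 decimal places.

Area of P3's cell: 340.2555

1. box [0,19]×[0,81]: [(0, 0) (19, 0) (19, 81) (0, 81)]
2. ⊥bis P3·P0 via (3.735,42.66): [(0, 42.3564) (0, 0) (19, 0) (19, 43.9007)]  |A|=819.4425
3. ⊥bis P3·P1 via (7.35,21.33): [(0, 42.3564) (0, 18.684) (19, 25.524) (19, 43.9007)]  |A|=399.4665
4. ⊥bis P3·P2 via (3.815,43.825): [(0, 42.3564) (0, 18.684) (19, 25.524) (19, 43.9007)]  |A|=399.4665
5. ⊥bis P3·P4 via (5.085,24.985): [(0, 42.3564) (0, 24.7139) (19, 25.7268) (19, 43.9007)]  |A|=340.2555
6. canonical 4-gon: [(0, 42.3564) (0, 24.7139) (19, 25.7268) (19, 43.9007)]
7. shoelace: 340.2555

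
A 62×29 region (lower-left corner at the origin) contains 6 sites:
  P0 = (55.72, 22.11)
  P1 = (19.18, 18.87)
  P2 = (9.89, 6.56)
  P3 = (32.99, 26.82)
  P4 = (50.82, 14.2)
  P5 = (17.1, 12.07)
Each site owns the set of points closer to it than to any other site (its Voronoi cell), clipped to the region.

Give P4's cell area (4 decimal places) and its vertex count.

Area of P4's cell: 489.1660 (5 vertices)

1. box [0,62]×[0,29]: [(0, 0) (62, 0) (62, 29) (0, 29)]
2. ⊥bis P4·P0 via (53.27,18.155): [(0, 0) (62, 0) (62, 12.747) (35.7631, 29) (0, 29)]  |A|=1584.7861
3. ⊥bis P4·P1 via (35,16.535): [(32.5595, 0) (62, 0) (62, 12.747) (36.7496, 28.3889)]  |A|=578.8256
4. ⊥bis P4·P2 via (30.355,10.38): [(32.5595, 0) (62, 0) (62, 12.747) (36.7496, 28.3889)]  |A|=578.8256
5. ⊥bis P4·P3 via (41.905,20.51): [(33.922, 9.2313) (32.5595, 0) (62, 0) (62, 12.747) (44.2104, 23.7671)]  |A|=500.8261
6. ⊥bis P4·P5 via (33.96,13.135): [(34.1833, 9.6005) (34.7897, 0) (62, 0) (62, 12.747) (44.2104, 23.7671)]  |A|=489.166
7. canonical 5-gon: [(34.1833, 9.6005) (34.7897, 0) (62, 0) (62, 12.747) (44.2104, 23.7671)]
8. shoelace: 489.166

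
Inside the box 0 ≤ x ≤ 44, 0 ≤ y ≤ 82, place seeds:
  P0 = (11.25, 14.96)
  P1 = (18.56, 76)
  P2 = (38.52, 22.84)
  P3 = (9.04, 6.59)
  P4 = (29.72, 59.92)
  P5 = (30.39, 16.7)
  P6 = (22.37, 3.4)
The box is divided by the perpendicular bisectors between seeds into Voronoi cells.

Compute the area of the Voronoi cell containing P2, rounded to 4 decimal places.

1. box [0,44]×[0,82]: [(0, 0) (44, 0) (44, 82) (0, 82)]
2. ⊥bis P2·P0 via (24.885,18.9): [(30.3464, 0) (44, 0) (44, 82) (6.6515, 82)]  |A|=2091.0874
3. ⊥bis P2·P1 via (28.54,49.42): [(17.2868, 45.1948) (30.3464, 0) (44, 0) (44, 55.2248)]  |A|=1046.1509
4. ⊥bis P2·P3 via (23.78,14.715): [(17.2868, 45.1948) (28.6443, 5.8905) (31.8912, 0) (44, 0) (44, 55.2248)]  |A|=1041.601
5. ⊥bis P2·P4 via (34.12,41.38): [(19.3987, 37.8863) (28.6443, 5.8905) (31.8912, 0) (44, 0) (44, 43.7248)]  |A|=791.9357
6. ⊥bis P2·P5 via (34.455,19.77): [(20.5642, 38.1629) (44, 7.1314) (44, 43.7248)]  |A|=428.7972
7. ⊥bis P2·P6 via (30.445,13.12): [(20.5642, 38.1629) (44, 7.1314) (44, 43.7248)]  |A|=428.7972
8. canonical 3-gon: [(20.5642, 38.1629) (44, 7.1314) (44, 43.7248)]
9. shoelace: 428.7972

Area of P2's cell: 428.7972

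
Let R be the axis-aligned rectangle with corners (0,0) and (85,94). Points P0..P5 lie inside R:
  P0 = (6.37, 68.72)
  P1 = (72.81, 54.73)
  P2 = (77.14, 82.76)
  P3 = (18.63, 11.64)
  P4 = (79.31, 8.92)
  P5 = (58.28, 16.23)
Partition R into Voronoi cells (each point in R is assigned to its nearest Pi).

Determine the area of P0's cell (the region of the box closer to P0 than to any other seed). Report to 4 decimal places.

Area of P0's cell: 2067.0703

1. box [0,85]×[0,94]: [(0, 0) (85, 0) (85, 94) (0, 94)]
2. ⊥bis P0·P1 via (39.59,61.725): [(0, 0) (26.5928, 0) (46.386, 94) (0, 94)]  |A|=3430.0052
3. ⊥bis P0·P2 via (41.755,75.74): [(0, 0) (26.5928, 0) (42.1363, 73.8178) (38.1324, 94) (0, 94)]  |A|=3346.7174
4. ⊥bis P0·P3 via (12.5,40.18): [(0, 37.4952) (36.1217, 45.2536) (42.1363, 73.8178) (38.1324, 94) (0, 94)]  |A|=2067.8124
5. ⊥bis P0·P4 via (42.84,38.82): [(0, 37.4952) (36.1217, 45.2536) (42.1363, 73.8178) (38.1324, 94) (0, 94)]  |A|=2067.8124
6. ⊥bis P0·P5 via (32.325,42.475): [(0, 37.4952) (34.8608, 44.9828) (36.3813, 46.4865) (42.1363, 73.8178) (38.1324, 94) (0, 94)]  |A|=2067.0703
7. canonical 6-gon: [(0, 37.4952) (34.8608, 44.9828) (36.3813, 46.4865) (42.1363, 73.8178) (38.1324, 94) (0, 94)]
8. shoelace: 2067.0703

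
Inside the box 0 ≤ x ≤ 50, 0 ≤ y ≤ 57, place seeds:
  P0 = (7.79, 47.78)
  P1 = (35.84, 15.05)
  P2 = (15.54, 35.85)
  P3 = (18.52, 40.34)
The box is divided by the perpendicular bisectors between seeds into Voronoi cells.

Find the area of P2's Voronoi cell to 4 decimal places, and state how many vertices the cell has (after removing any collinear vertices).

1. box [0,50]×[0,57]: [(0, 0) (50, 0) (50, 57) (0, 57)]
2. ⊥bis P2·P0 via (11.665,41.815): [(0, 34.2372) (0, 0) (50, 0) (50, 57) (35.0401, 57)]  |A|=2451.1937
3. ⊥bis P2·P1 via (25.69,25.45): [(0, 34.2372) (0, 0.3775) (50, 49.1756) (50, 57) (35.0401, 57)]  |A|=1212.3644
4. ⊥bis P2·P3 via (17.03,38.095): [(11.5437, 41.7362) (0, 34.2372) (0, 0.3775) (29.8966, 29.5555)]  |A|=645.2638
5. canonical 4-gon: [(11.5437, 41.7362) (0, 34.2372) (0, 0.3775) (29.8966, 29.5555)]
6. shoelace: 645.2638

Area of P2's cell: 645.2638 (4 vertices)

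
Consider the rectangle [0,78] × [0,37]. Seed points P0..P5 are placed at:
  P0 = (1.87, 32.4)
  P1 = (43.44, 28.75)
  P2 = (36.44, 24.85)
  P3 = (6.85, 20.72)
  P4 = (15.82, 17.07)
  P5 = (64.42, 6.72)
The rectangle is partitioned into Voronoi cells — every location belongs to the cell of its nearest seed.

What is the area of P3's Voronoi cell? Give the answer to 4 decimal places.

1. box [0,78]×[0,37]: [(0, 0) (78, 0) (78, 37) (0, 37)]
2. ⊥bis P3·P0 via (4.36,26.56): [(0, 24.701) (0, 0) (78, 0) (78, 37) (28.8458, 37)]  |A|=2708.6133
3. ⊥bis P3·P1 via (25.145,24.735): [(23.0003, 34.5077) (0, 24.701) (0, 0) (30.5733, 0)]  |A|=811.5724
4. ⊥bis P3·P2 via (21.645,22.785): [(20.1768, 33.3038) (0, 24.701) (0, 0) (24.8252, 0)]  |A|=662.5814
5. ⊥bis P3·P4 via (11.335,18.895): [(16.5728, 31.7672) (0, 24.701) (0, 0) (3.6464, 0)]  |A|=262.6011
6. ⊥bis P3·P5 via (35.635,13.72): [(16.5728, 31.7672) (0, 24.701) (0, 0) (3.6464, 0)]  |A|=262.6011
7. canonical 4-gon: [(16.5728, 31.7672) (0, 24.701) (0, 0) (3.6464, 0)]
8. shoelace: 262.6011

Area of P3's cell: 262.6011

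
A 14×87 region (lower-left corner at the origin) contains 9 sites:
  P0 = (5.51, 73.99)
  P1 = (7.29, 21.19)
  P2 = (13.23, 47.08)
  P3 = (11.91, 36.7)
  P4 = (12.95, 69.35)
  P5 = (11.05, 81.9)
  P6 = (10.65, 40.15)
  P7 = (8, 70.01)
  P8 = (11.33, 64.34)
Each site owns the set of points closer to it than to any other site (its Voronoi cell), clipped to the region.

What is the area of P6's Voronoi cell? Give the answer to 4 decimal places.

1. box [0,14]×[0,87]: [(0, 0) (14, 0) (14, 87) (0, 87)]
2. ⊥bis P6·P0 via (8.08,57.07): [(0, 55.8427) (0, 0) (14, 0) (14, 57.9692)]  |A|=796.6834
3. ⊥bis P6·P1 via (8.97,30.67): [(0, 55.8427) (0, 32.2596) (14, 29.7786) (14, 57.9692)]  |A|=362.4158
4. ⊥bis P6·P2 via (11.94,43.615): [(0, 48.0602) (0, 32.2596) (14, 29.7786) (14, 42.8481)]  |A|=202.0903
5. ⊥bis P6·P3 via (11.28,38.425): [(0, 48.0602) (0, 34.3053) (14, 39.4184) (14, 42.8481)]  |A|=120.2917
6. ⊥bis P6·P4 via (11.8,54.75): [(0, 48.0602) (0, 34.3053) (14, 39.4184) (14, 42.8481)]  |A|=120.2917
7. ⊥bis P6·P5 via (10.85,61.025): [(0, 48.0602) (0, 34.3053) (14, 39.4184) (14, 42.8481)]  |A|=120.2917
8. ⊥bis P6·P7 via (9.325,55.08): [(0, 48.0602) (0, 34.3053) (14, 39.4184) (14, 42.8481)]  |A|=120.2917
9. ⊥bis P6·P8 via (10.99,52.245): [(0, 48.0602) (0, 34.3053) (14, 39.4184) (14, 42.8481)]  |A|=120.2917
10. canonical 4-gon: [(0, 48.0602) (0, 34.3053) (14, 39.4184) (14, 42.8481)]
11. shoelace: 120.2917

Area of P6's cell: 120.2917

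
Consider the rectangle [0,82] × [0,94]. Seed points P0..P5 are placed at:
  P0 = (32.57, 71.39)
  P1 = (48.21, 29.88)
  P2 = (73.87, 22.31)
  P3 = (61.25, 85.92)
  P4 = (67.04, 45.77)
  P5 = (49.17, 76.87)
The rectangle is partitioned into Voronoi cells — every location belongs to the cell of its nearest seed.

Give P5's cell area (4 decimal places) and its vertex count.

Area of P5's cell: 609.3859 (4 vertices)

1. box [0,82]×[0,94]: [(0, 0) (82, 0) (82, 94) (0, 94)]
2. ⊥bis P5·P0 via (40.87,74.13): [(65.3418, 0) (82, 0) (82, 94) (34.3105, 94)]  |A|=3024.3401
3. ⊥bis P5·P1 via (48.69,53.375): [(47.7151, 53.3949) (82, 52.6945) (82, 94) (34.3105, 94)]  |A|=1676.2962
4. ⊥bis P5·P2 via (61.52,49.59): [(47.7151, 53.3949) (68.9657, 52.9608) (82, 58.8616) (82, 94) (34.3105, 94)]  |A|=1636.1045
5. ⊥bis P5·P3 via (55.21,81.395): [(47.7151, 53.3949) (68.9657, 52.9608) (74.6009, 55.5119) (45.7667, 94) (34.3105, 94)]  |A|=808.8323
6. ⊥bis P5·P4 via (58.105,61.32): [(47.1726, 55.0383) (66.5949, 66.1983) (45.7667, 94) (34.3105, 94)]  |A|=609.3859
7. canonical 4-gon: [(47.1726, 55.0383) (66.5949, 66.1983) (45.7667, 94) (34.3105, 94)]
8. shoelace: 609.3859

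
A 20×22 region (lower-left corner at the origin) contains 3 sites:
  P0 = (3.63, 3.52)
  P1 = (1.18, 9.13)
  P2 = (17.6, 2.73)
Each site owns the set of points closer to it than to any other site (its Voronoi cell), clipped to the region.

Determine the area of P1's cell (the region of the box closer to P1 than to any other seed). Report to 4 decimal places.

Area of P1's cell: 185.3371

1. box [0,20]×[0,22]: [(0, 0) (20, 0) (20, 22) (0, 22)]
2. ⊥bis P1·P0 via (2.405,6.325): [(0, 5.2747) (20, 14.0091) (20, 22) (0, 22)]  |A|=247.1622
3. ⊥bis P1·P2 via (9.39,5.93): [(0, 5.2747) (11.0084, 10.0823) (15.6536, 22) (0, 22)]  |A|=185.3371
4. canonical 4-gon: [(0, 5.2747) (11.0084, 10.0823) (15.6536, 22) (0, 22)]
5. shoelace: 185.3371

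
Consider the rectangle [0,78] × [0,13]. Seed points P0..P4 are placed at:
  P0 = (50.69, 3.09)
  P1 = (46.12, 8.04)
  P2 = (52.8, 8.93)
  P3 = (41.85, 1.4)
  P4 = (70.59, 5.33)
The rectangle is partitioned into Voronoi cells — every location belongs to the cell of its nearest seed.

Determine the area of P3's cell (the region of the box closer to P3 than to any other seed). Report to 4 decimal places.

1. box [0,78]×[0,13]: [(0, 0) (78, 0) (78, 13) (0, 13)]
2. ⊥bis P3·P0 via (46.27,2.245): [(0, 0) (46.6992, 0) (44.2139, 13) (0, 13)]  |A|=590.9351
3. ⊥bis P3·P1 via (43.985,4.72): [(0, 0) (46.6992, 0) (46.0508, 3.3915) (31.1093, 13) (0, 13)]  |A|=527.9776
4. ⊥bis P3·P2 via (47.325,5.165): [(0, 0) (46.6992, 0) (46.0508, 3.3915) (31.1093, 13) (0, 13)]  |A|=527.9776
5. ⊥bis P3·P4 via (56.22,3.365): [(0, 0) (46.6992, 0) (46.0508, 3.3915) (31.1093, 13) (0, 13)]  |A|=527.9776
6. canonical 5-gon: [(0, 0) (46.6992, 0) (46.0508, 3.3915) (31.1093, 13) (0, 13)]
7. shoelace: 527.9776

Area of P3's cell: 527.9776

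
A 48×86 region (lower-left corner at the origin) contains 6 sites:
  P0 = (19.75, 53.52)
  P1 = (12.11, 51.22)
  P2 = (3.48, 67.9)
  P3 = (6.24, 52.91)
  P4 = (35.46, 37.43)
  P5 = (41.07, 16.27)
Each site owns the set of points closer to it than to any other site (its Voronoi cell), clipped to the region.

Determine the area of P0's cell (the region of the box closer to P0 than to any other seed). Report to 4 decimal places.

1. box [0,48]×[0,86]: [(0, 0) (48, 0) (48, 86) (0, 86)]
2. ⊥bis P0·P1 via (15.93,52.37): [(31.6958, 0) (48, 0) (48, 86) (5.8058, 86)]  |A|=2515.4302
3. ⊥bis P0·P2 via (11.615,60.71): [(12.9609, 62.2327) (31.6958, 0) (48, 0) (48, 86) (33.9672, 86)]  |A|=2180.7704
4. ⊥bis P0·P3 via (12.995,53.215): [(12.9609, 62.2327) (31.6958, 0) (48, 0) (48, 86) (33.9672, 86)]  |A|=2180.7704
5. ⊥bis P0·P4 via (27.605,45.475): [(12.9609, 62.2327) (20.1863, 38.2315) (48, 65.3883) (48, 86) (33.9672, 86)]  |A|=959.7594
6. ⊥bis P0·P5 via (30.41,34.895): [(12.9609, 62.2327) (20.1863, 38.2315) (48, 65.3883) (48, 86) (33.9672, 86)]  |A|=959.7594
7. canonical 5-gon: [(12.9609, 62.2327) (20.1863, 38.2315) (48, 65.3883) (48, 86) (33.9672, 86)]
8. shoelace: 959.7594

Area of P0's cell: 959.7594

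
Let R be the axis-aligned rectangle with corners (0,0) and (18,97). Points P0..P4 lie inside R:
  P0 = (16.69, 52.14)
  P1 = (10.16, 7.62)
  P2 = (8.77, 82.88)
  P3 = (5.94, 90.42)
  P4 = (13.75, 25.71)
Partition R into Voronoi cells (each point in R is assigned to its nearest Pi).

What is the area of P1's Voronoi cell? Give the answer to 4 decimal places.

1. box [0,18]×[0,97]: [(0, 0) (18, 0) (18, 97) (0, 97)]
2. ⊥bis P1·P0 via (13.425,29.88): [(0, 31.8491) (0, 0) (18, 0) (18, 29.209)]  |A|=549.5227
3. ⊥bis P1·P2 via (9.465,45.25): [(0, 31.8491) (0, 0) (18, 0) (18, 29.209)]  |A|=549.5227
4. ⊥bis P1·P3 via (8.05,49.02): [(0, 31.8491) (0, 0) (18, 0) (18, 29.209)]  |A|=549.5227
5. ⊥bis P1·P4 via (11.955,16.665): [(0, 19.0375) (0, 0) (18, 0) (18, 15.4654)]  |A|=310.5257
6. canonical 4-gon: [(0, 19.0375) (0, 0) (18, 0) (18, 15.4654)]
7. shoelace: 310.5257

Area of P1's cell: 310.5257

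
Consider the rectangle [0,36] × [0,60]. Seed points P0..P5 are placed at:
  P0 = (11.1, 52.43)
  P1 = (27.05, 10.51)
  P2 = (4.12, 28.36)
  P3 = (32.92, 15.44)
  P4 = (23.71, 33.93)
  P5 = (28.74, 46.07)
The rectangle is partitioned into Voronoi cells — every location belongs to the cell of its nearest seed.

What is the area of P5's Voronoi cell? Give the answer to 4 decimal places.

Area of P5's cell: 319.2369

1. box [0,36]×[0,60]: [(0, 0) (36, 0) (36, 60) (0, 60)]
2. ⊥bis P5·P0 via (19.92,49.25): [(2.1632, 0) (36, 0) (36, 60) (23.7959, 60)]  |A|=1381.2286
3. ⊥bis P5·P1 via (27.895,28.29): [(12.6247, 29.0157) (36, 27.9048) (36, 60) (23.7959, 60)]  |A|=564.1865
4. ⊥bis P5·P2 via (16.43,37.215): [(15.8644, 38.0013) (22.6715, 28.5382) (36, 27.9048) (36, 60) (23.7959, 60)]  |A|=518.2746
5. ⊥bis P5·P3 via (30.83,30.755): [(15.8644, 38.0013) (21.9487, 29.543) (36, 31.4605) (36, 60) (23.7959, 60)]  |A|=486.8264
6. ⊥bis P5·P4 via (26.225,40): [(17.8379, 43.4751) (36, 35.9499) (36, 60) (23.7959, 60)]  |A|=319.2369
7. canonical 4-gon: [(17.8379, 43.4751) (36, 35.9499) (36, 60) (23.7959, 60)]
8. shoelace: 319.2369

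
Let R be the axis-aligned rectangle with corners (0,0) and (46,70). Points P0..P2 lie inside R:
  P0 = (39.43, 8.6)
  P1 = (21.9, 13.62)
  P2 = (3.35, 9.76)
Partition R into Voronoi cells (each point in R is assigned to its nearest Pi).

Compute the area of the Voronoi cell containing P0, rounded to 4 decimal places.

Area of P0's cell: 598.6422

1. box [0,46]×[0,70]: [(0, 0) (46, 0) (46, 70) (0, 70)]
2. ⊥bis P0·P1 via (30.665,11.11): [(27.4835, 0) (46, 0) (46, 64.6603)]  |A|=598.6422
3. ⊥bis P0·P2 via (21.39,9.18): [(27.4835, 0) (46, 0) (46, 64.6603)]  |A|=598.6422
4. canonical 3-gon: [(27.4835, 0) (46, 0) (46, 64.6603)]
5. shoelace: 598.6422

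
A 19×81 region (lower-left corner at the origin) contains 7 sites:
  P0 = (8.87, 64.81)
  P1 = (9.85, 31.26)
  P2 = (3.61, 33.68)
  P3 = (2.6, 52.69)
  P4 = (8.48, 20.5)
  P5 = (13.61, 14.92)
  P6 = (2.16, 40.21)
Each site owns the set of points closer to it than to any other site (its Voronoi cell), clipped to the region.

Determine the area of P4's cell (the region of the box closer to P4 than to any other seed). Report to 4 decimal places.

Area of P4's cell: 176.6529

1. box [0,19]×[0,81]: [(0, 0) (19, 0) (19, 81) (0, 81)]
2. ⊥bis P4·P0 via (8.675,42.655): [(0, 42.7314) (0, 0) (19, 0) (19, 42.5641)]  |A|=810.307
3. ⊥bis P4·P1 via (9.165,25.88): [(0, 27.0469) (0, 0) (19, 0) (19, 24.6278)]  |A|=490.9096
4. ⊥bis P4·P2 via (6.045,27.09): [(4.4091, 26.4855) (0, 24.8564) (0, 0) (19, 0) (19, 24.6278)]  |A|=486.0804
5. ⊥bis P4·P3 via (5.54,36.595): [(4.4091, 26.4855) (0, 24.8564) (0, 0) (19, 0) (19, 24.6278)]  |A|=486.0804
6. ⊥bis P4·P5 via (11.045,17.71): [(18.622, 24.6759) (4.4091, 26.4855) (0, 24.8564) (0, 7.5557)]  |A|=176.6529
7. ⊥bis P4·P6 via (5.32,30.355): [(18.622, 24.6759) (4.4091, 26.4855) (0, 24.8564) (0, 7.5557)]  |A|=176.6529
8. canonical 4-gon: [(18.622, 24.6759) (4.4091, 26.4855) (0, 24.8564) (0, 7.5557)]
9. shoelace: 176.6529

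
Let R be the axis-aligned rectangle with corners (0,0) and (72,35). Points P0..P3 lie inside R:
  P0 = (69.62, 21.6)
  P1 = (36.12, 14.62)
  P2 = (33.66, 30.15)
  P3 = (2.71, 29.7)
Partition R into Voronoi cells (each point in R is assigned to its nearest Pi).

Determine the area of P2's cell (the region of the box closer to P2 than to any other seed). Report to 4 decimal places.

Area of P2's cell: 431.1626

1. box [0,72]×[0,35]: [(0, 0) (72, 0) (72, 35) (0, 35)]
2. ⊥bis P2·P0 via (51.64,25.875): [(0, 0) (45.4879, 0) (53.8096, 35) (0, 35)]  |A|=1737.7054
3. ⊥bis P2·P1 via (34.89,22.385): [(0, 16.8583) (51.4333, 25.0055) (53.8096, 35) (0, 35)]  |A|=735.4429
4. ⊥bis P2·P3 via (18.185,29.925): [(18.3328, 19.7623) (51.4333, 25.0055) (53.8096, 35) (18.1112, 35)]  |A|=431.1626
5. canonical 4-gon: [(18.3328, 19.7623) (51.4333, 25.0055) (53.8096, 35) (18.1112, 35)]
6. shoelace: 431.1626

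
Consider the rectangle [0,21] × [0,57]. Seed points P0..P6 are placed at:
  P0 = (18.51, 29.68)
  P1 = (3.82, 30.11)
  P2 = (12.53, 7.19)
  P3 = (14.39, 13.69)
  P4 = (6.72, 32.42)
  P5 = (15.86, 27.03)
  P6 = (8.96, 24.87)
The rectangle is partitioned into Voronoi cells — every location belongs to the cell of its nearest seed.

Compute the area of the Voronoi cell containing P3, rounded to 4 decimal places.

1. box [0,21]×[0,57]: [(0, 0) (21, 0) (21, 57) (0, 57)]
2. ⊥bis P3·P0 via (16.45,21.685): [(0, 25.9235) (0, 0) (21, 0) (21, 20.5126)]  |A|=487.5797
3. ⊥bis P3·P1 via (9.105,21.9): [(10.966, 23.098) (0, 16.0389) (0, 0) (21, 0) (21, 20.5126)]  |A|=433.382
4. ⊥bis P3·P2 via (13.46,10.44): [(10.966, 23.098) (0, 16.0389) (0, 14.2916) (21, 8.2824) (21, 20.5126)]  |A|=196.3546
5. ⊥bis P3·P4 via (10.555,23.055): [(10.966, 23.098) (0, 16.0389) (0, 14.2916) (21, 8.2824) (21, 20.5126)]  |A|=196.3546
6. ⊥bis P3·P5 via (15.125,20.36): [(7.9422, 21.1515) (0, 16.0389) (0, 14.2916) (21, 8.2824) (21, 19.7126)]  |A|=177.4569
7. ⊥bis P3·P6 via (11.675,19.28): [(14.1254, 20.4701) (0.8837, 14.0388) (21, 8.2824) (21, 19.7126)]  |A|=142.089
8. canonical 4-gon: [(14.1254, 20.4701) (0.8837, 14.0388) (21, 8.2824) (21, 19.7126)]
9. shoelace: 142.089

Area of P3's cell: 142.0890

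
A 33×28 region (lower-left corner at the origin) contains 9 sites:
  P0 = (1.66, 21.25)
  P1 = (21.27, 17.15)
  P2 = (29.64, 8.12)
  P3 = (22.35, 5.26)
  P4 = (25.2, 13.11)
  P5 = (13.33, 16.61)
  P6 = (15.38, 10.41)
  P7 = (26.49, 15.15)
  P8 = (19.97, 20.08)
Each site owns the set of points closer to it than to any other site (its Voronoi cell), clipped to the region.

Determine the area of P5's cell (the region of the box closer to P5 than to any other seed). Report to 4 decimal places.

1. box [0,33]×[0,28]: [(0, 0) (33, 0) (33, 28) (0, 28)]
2. ⊥bis P5·P0 via (7.495,18.93): [(0, 0.0794) (0, 0) (33, 0) (33, 28) (11.1012, 28)]  |A|=769.0235
3. ⊥bis P5·P1 via (17.3,16.88): [(0, 0.0794) (0, 0) (18.448, 0) (16.5437, 28) (11.1012, 28)]  |A|=334.9079
4. ⊥bis P5·P2 via (21.485,12.365): [(0, 0.0794) (0, 0) (15.0485, 0) (18.0552, 5.776) (16.5437, 28) (11.1012, 28)]  |A|=325.0901
5. ⊥bis P5·P3 via (17.84,10.935): [(0, 0.0794) (0, 0) (4.0803, 0) (17.7113, 10.8327) (16.5437, 28) (11.1012, 28)]  |A|=257.0875
6. ⊥bis P5·P4 via (19.265,14.86): [(0, 0.0794) (0, 0) (4.0803, 0) (17.7113, 10.8327) (16.5437, 28) (11.1012, 28)]  |A|=257.0875
7. ⊥bis P5·P6 via (14.355,13.51): [(3.9755, 10.0781) (17.4594, 14.5364) (16.5437, 28) (11.1012, 28)]  |A|=141.5819
8. ⊥bis P5·P7 via (19.91,15.88): [(3.9755, 10.0781) (17.4594, 14.5364) (16.5437, 28) (11.1012, 28)]  |A|=141.5819
9. ⊥bis P5·P8 via (16.65,18.345): [(3.9755, 10.0781) (17.4594, 14.5364) (17.2827, 17.1343) (11.6044, 28) (11.1012, 28)]  |A|=114.7472
10. canonical 5-gon: [(3.9755, 10.0781) (17.4594, 14.5364) (17.2827, 17.1343) (11.6044, 28) (11.1012, 28)]
11. shoelace: 114.7472

Area of P5's cell: 114.7472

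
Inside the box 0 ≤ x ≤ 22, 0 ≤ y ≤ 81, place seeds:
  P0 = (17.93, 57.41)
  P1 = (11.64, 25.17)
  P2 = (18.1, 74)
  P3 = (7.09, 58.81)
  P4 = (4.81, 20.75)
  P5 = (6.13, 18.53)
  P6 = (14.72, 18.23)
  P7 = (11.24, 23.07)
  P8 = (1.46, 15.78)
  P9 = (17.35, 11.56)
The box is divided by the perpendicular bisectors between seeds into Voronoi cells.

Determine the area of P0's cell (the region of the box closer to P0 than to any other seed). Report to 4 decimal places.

1. box [0,22]×[0,81]: [(0, 0) (22, 0) (22, 81) (0, 81)]
2. ⊥bis P0·P1 via (14.785,41.29): [(0, 44.1745) (22, 39.8824) (22, 81) (0, 81)]  |A|=857.3741
3. ⊥bis P0·P2 via (18.015,65.705): [(0, 65.8896) (0, 44.1745) (22, 39.8824) (22, 65.6642)]  |A|=522.4655
4. ⊥bis P0·P3 via (12.51,58.11): [(13.4969, 65.7513) (10.447, 42.1363) (22, 39.8824) (22, 65.6642)]  |A|=249.4621
5. ⊥bis P0·P4 via (11.37,39.08): [(13.4969, 65.7513) (10.447, 42.1363) (22, 39.8824) (22, 65.6642)]  |A|=249.4621
6. ⊥bis P0·P5 via (12.03,37.97): [(13.4969, 65.7513) (10.447, 42.1363) (22, 39.8824) (22, 65.6642)]  |A|=249.4621
7. ⊥bis P0·P6 via (16.325,37.82): [(13.4969, 65.7513) (10.447, 42.1363) (22, 39.8824) (22, 65.6642)]  |A|=249.4621
8. ⊥bis P0·P7 via (14.585,40.24): [(13.4969, 65.7513) (10.447, 42.1363) (22, 39.8824) (22, 65.6642)]  |A|=249.4621
9. ⊥bis P0·P8 via (9.695,36.595): [(13.4969, 65.7513) (10.447, 42.1363) (22, 39.8824) (22, 65.6642)]  |A|=249.4621
10. ⊥bis P0·P9 via (17.64,34.485): [(13.4969, 65.7513) (10.447, 42.1363) (22, 39.8824) (22, 65.6642)]  |A|=249.4621
11. canonical 4-gon: [(13.4969, 65.7513) (10.447, 42.1363) (22, 39.8824) (22, 65.6642)]
12. shoelace: 249.4621

Area of P0's cell: 249.4621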